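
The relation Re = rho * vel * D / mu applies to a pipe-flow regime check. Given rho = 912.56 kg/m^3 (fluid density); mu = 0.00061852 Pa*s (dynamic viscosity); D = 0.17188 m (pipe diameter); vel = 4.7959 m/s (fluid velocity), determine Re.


Re = rho * vel * D / mu
Re = 912.56 * 4.7959 * 0.17188 / 0.00061852
Re = 1.2162e+06


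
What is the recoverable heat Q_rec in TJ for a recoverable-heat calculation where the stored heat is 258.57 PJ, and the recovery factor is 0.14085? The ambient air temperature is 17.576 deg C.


Q_rec = Q_s * RF
Q_rec = 258.57 * 0.14085
Q_rec = 36.41958 PJ
Convert: 36.41958 PJ * 1000.0 = 36420 TJ
Q_rec = 36420 TJ


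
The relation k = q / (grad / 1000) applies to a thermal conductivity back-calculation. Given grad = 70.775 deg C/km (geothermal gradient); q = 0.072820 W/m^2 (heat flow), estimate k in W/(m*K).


k = q / (grad / 1000)
k = 0.072820 / (70.775 / 1000)
k = 1.0289 W/(m*K)


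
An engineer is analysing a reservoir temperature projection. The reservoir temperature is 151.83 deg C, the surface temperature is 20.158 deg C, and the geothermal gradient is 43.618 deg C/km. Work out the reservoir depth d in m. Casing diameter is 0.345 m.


d = (T_res - T_surf) / grad * 1000
d = (151.83 - 20.158) / 43.618 * 1000
d = 3018.8 m


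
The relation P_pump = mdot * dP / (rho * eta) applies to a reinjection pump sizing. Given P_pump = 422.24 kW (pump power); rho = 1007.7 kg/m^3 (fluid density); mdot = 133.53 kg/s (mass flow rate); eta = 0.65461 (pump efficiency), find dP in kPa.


dP = P_pump * rho * eta / mdot
dP = 422.24 * 1007.7 * 0.65461 / 133.53
dP = 2085.9 kPa


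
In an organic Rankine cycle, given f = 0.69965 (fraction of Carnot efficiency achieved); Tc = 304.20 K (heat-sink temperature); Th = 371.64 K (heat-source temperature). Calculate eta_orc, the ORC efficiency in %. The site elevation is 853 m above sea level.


eta_orc = (1 - Tc/Th) * f * 100
eta_orc = (1 - 304.20/371.64) * 0.69965 * 100
eta_orc = 12.696 %


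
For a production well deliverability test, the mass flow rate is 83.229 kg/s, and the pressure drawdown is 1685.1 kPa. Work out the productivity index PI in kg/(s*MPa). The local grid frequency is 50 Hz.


PI = mdot * 1000 / dP
PI = 83.229 * 1000 / 1685.1
PI = 49.391 kg/(s*MPa)


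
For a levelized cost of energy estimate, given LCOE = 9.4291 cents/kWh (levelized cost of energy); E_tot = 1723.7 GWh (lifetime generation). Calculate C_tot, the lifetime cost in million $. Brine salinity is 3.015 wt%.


C_tot = LCOE / 100 * E_tot
C_tot = 9.4291 / 100 * 1723.7
C_tot = 162.53 million $


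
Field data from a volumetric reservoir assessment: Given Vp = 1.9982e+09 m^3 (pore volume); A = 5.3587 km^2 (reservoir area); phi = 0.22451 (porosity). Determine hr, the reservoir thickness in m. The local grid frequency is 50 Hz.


hr = Vp / (A * 1e6 * phi)
hr = 1.9982e+09 / (5.3587 * 1e6 * 0.22451)
hr = 1660.9 m


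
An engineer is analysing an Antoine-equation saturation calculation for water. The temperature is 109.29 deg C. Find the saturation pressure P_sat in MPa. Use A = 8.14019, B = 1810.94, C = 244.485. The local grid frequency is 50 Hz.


P_sat = 10^(A - B/(C + T)) / 760 * 0.101325
P_sat = 10^(8.14019 - 1810.94/(244.485 + 109.29)) / 760 * 0.101325
P_sat = 0.14002 MPa


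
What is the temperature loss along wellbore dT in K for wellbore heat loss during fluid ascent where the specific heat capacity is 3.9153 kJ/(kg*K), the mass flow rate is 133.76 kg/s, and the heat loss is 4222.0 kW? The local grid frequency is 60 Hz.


dT = Q_loss / (mdot * cp)
dT = 4222.0 / (133.76 * 3.9153)
dT = 8.0617 K


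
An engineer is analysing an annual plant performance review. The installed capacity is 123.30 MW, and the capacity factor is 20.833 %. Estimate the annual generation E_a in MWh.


E_a = CF / 100 * cap * 8760
E_a = 20.833 / 100 * 123.30 * 8760
E_a = 2.2502e+05 MWh


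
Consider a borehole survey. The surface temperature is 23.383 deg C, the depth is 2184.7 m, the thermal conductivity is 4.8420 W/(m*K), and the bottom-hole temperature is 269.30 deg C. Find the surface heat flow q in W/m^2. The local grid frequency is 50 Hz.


Step 1: grad = (T_d - T_surf)/d * 1000 = (269.3 - 23.383)/2184.7 * 1000 = 112.5633 deg C/km
Step 2: q = k * grad / 1000 = 4.842 * 112.5633 / 1000 = 0.54503 W/m^2
q = 0.54503 W/m^2


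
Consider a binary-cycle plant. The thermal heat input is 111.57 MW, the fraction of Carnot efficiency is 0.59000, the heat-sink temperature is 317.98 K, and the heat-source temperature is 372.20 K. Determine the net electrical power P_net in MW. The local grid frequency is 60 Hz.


Step 1: eta = (1 - Tc/Th)*f = (1 - 317.98/372.2)*0.59 = 0.08594788
Step 2: P_net = eta * Q_in = 0.08594788 * 111.57 = 9.5892 MW
P_net = 9.5892 MW


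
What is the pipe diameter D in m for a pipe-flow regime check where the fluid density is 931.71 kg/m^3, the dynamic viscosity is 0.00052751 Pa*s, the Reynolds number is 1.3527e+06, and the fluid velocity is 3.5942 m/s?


D = Re * mu / (rho * vel)
D = 1.3527e+06 * 0.00052751 / (931.71 * 3.5942)
D = 0.21308 m


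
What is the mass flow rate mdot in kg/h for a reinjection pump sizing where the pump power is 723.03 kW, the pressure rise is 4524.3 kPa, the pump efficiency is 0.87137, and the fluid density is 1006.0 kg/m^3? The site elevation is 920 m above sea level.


mdot = P_pump * rho * eta / dP
mdot = 723.03 * 1006.0 * 0.87137 / 4524.3
mdot = 140.0895 kg/s
Convert: 140.0895 kg/s * 3600.0 = 5.0432e+05 kg/h
mdot = 5.0432e+05 kg/h


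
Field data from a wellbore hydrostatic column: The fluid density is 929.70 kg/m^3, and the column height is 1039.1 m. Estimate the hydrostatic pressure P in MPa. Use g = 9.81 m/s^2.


P = rho * g * h / 1e6
P = 929.70 * 9.81 * 1039.1 / 1e6
P = 9.4770 MPa


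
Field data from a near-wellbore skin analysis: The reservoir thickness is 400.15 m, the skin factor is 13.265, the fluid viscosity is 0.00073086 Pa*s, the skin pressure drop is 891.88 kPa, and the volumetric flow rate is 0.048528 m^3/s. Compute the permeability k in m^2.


k = S*q*mu / (2*pi*dP_s*1000*hr)
k = 13.265*0.048528*0.00073086 / (2*pi*891.88*1000*400.15)
k = 2.0981e-13 m^2


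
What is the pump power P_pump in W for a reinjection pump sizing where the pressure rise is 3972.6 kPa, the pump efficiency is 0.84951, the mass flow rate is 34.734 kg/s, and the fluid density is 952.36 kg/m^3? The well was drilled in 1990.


P_pump = mdot * dP / (rho * eta)
P_pump = 34.734 * 3972.6 / (952.36 * 0.84951)
P_pump = 170.5532 kW
Convert: 170.5532 kW * 1000.0 = 1.7055e+05 W
P_pump = 1.7055e+05 W


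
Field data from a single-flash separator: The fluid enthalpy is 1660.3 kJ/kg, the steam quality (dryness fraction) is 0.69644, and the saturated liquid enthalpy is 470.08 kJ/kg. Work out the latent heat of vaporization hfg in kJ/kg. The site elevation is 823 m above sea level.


hfg = (h - hf) / x
hfg = (1660.3 - 470.08) / 0.69644
hfg = 1709.0 kJ/kg


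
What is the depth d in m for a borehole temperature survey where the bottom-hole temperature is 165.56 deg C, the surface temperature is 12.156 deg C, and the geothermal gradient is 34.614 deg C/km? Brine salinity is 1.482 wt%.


d = (T_d - T_surf) / grad * 1000
d = (165.56 - 12.156) / 34.614 * 1000
d = 4431.8 m


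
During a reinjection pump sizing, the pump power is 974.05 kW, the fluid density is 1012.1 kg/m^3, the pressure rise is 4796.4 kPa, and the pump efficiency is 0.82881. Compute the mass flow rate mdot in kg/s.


mdot = P_pump * rho * eta / dP
mdot = 974.05 * 1012.1 * 0.82881 / 4796.4
mdot = 170.35 kg/s


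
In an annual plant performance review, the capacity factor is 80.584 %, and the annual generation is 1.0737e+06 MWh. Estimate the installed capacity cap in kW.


cap = E_a / (CF/100 * 8760)
cap = 1.0737e+06 / (80.584/100 * 8760)
cap = 152.1003 MW
Convert: 152.1003 MW * 1000.0 = 1.5210e+05 kW
cap = 1.5210e+05 kW


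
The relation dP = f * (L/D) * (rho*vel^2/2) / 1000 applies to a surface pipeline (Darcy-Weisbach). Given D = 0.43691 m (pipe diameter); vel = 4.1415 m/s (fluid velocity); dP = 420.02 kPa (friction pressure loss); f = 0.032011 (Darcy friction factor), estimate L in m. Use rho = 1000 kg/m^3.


L = dP*1000*D / (f*rho*vel^2/2)
L = 420.02*1000*0.43691 / (0.032011*1000*4.1415^2/2)
L = 668.46 m


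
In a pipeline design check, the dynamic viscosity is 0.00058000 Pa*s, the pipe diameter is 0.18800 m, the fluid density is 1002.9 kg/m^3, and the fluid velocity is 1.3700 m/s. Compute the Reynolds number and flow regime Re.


Step 1: Re = rho*vel*D/mu = 1002.9*1.37*0.188/0.00058 = 4.4536e+05
Step 2: Re = 4.4536e+05 > 4000, so flow is turbulent.
Re = 4.4536e+05 (turbulent)


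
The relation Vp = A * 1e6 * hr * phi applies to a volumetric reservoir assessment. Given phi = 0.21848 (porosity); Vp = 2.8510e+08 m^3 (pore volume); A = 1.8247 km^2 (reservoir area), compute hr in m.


hr = Vp / (A * 1e6 * phi)
hr = 2.8510e+08 / (1.8247 * 1e6 * 0.21848)
hr = 715.14 m


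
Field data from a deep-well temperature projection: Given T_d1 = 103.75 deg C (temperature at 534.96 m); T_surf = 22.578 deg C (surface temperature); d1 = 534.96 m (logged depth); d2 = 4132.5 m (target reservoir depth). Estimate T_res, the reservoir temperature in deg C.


Step 1: grad = (T_d1 - T_surf)/d1 * 1000 = (103.75 - 22.578)/534.96 * 1000 = 151.7347 deg C/km
Step 2: T_res = T_surf + grad*d2/1000 = 22.578 + 151.7347*4132.5/1000 = 649.62 deg C
T_res = 649.62 deg C


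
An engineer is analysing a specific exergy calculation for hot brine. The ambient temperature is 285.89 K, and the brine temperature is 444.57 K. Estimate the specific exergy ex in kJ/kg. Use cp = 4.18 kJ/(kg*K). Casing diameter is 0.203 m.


ex = cp * ((T_b - T_0) - T_0 * ln(T_b/T_0))
ex = 4.18 * ((444.57 - 285.89) - 285.89 * ln(444.57/285.89))
ex = 135.68 kJ/kg


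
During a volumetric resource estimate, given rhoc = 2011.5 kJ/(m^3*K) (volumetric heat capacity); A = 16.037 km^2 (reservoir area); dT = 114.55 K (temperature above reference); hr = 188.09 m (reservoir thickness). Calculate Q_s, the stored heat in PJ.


Step 1: Vr = A*1e6*hr = 16.037*1e6*188.09 = 3.016399e+09 m^3
Step 2: Q_s = Vr*rhoc*dT/1e12 = 3.016399e+09*2011.5*114.55/1e12 = 695.03 PJ
Q_s = 695.03 PJ


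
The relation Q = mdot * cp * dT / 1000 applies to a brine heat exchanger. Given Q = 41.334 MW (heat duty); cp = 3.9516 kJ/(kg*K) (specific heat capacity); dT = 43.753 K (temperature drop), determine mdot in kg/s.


mdot = Q * 1000 / (cp * dT)
mdot = 41.334 * 1000 / (3.9516 * 43.753)
mdot = 239.07 kg/s


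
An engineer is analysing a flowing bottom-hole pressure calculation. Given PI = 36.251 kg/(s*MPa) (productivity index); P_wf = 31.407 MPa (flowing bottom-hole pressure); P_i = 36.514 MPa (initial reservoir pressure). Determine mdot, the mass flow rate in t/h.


mdot = (P_i - P_wf) * PI
mdot = (36.514 - 31.407) * 36.251
mdot = 185.1339 kg/s
Convert: 185.1339 kg/s * 3.6 = 666.48 t/h
mdot = 666.48 t/h


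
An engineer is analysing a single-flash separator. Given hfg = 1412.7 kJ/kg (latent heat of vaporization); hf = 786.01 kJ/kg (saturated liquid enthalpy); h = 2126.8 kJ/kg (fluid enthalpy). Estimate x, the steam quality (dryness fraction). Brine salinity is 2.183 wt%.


x = (h - hf) / hfg
x = (2126.8 - 786.01) / 1412.7
x = 0.94910


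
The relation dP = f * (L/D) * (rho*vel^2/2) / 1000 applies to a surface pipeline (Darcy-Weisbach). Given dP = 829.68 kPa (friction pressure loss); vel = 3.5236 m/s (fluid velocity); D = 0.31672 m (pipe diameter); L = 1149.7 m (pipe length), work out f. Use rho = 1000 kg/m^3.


f = dP*1000 / ((L/D)*(rho*vel^2/2))
f = 829.68*1000 / ((1149.7/0.31672)*(1000*3.5236^2/2))
f = 0.036818


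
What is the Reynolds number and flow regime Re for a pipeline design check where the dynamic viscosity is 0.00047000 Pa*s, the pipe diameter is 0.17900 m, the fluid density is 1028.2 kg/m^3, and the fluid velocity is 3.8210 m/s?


Step 1: Re = rho*vel*D/mu = 1028.2*3.821*0.179/0.00047 = 1.4963e+06
Step 2: Re = 1.4963e+06 > 4000, so flow is turbulent.
Re = 1.4963e+06 (turbulent)


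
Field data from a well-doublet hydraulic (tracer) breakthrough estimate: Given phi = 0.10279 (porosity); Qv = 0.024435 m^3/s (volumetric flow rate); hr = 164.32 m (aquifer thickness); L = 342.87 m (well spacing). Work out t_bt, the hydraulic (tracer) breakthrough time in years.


t_bt = pi * hr * phi * L^2 / (3 * Qv) / (365.25*86400)
t_bt = pi * 164.32 * 0.10279 * 342.87^2 / (3 * 0.024435) / (365.25*86400)
t_bt = 2.6966 years


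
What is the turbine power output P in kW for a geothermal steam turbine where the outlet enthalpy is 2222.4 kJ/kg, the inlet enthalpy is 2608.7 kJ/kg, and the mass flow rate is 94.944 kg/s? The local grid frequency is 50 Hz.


P = mdot * (h_in - h_out) / 1000
P = 94.944 * (2608.7 - 2222.4) / 1000
P = 36.67687 MW
Convert: 36.67687 MW * 1000.0 = 36677 kW
P = 36677 kW


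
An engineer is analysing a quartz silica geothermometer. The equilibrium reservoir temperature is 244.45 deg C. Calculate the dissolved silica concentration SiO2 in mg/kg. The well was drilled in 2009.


SiO2 = 10^(5.19 - 1309/(T_eq + 273.15))
SiO2 = 10^(5.19 - 1309/(244.45 + 273.15))
SiO2 = 458.16 mg/kg


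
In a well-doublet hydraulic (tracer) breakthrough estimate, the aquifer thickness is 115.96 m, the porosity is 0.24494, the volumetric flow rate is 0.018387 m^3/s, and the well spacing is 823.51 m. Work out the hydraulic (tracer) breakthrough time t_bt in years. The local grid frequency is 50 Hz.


t_bt = pi * hr * phi * L^2 / (3 * Qv) / (365.25*86400)
t_bt = pi * 115.96 * 0.24494 * 823.51^2 / (3 * 0.018387) / (365.25*86400)
t_bt = 34.763 years


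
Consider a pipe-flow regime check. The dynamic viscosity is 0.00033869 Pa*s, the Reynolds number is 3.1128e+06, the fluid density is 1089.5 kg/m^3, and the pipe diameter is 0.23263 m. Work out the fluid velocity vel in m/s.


vel = Re * mu / (rho * D)
vel = 3.1128e+06 * 0.00033869 / (1089.5 * 0.23263)
vel = 4.1597 m/s


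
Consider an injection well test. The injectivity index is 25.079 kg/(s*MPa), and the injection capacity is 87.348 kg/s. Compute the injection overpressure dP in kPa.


dP = mdot * 1000 / II
dP = 87.348 * 1000 / 25.079
dP = 3482.9 kPa


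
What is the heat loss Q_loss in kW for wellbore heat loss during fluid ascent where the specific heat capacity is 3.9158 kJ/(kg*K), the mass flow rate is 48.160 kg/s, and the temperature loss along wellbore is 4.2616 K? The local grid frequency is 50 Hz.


Q_loss = mdot * cp * dT
Q_loss = 48.160 * 3.9158 * 4.2616
Q_loss = 803.67 kW


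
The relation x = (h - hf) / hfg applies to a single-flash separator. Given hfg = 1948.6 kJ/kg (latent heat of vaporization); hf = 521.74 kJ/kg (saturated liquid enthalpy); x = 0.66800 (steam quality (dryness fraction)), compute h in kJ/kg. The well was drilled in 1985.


h = hf + x * hfg
h = 521.74 + 0.66800 * 1948.6
h = 1823.4 kJ/kg


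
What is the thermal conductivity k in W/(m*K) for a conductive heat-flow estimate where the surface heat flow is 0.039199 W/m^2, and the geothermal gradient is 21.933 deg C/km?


k = q * 1000 / grad
k = 0.039199 * 1000 / 21.933
k = 1.7872 W/(m*K)


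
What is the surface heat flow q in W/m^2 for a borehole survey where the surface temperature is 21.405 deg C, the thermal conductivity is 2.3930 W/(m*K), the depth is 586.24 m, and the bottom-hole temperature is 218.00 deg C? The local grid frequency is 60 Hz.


Step 1: grad = (T_d - T_surf)/d * 1000 = (218.0 - 21.405)/586.24 * 1000 = 335.3490 deg C/km
Step 2: q = k * grad / 1000 = 2.393 * 335.3490 / 1000 = 0.80249 W/m^2
q = 0.80249 W/m^2


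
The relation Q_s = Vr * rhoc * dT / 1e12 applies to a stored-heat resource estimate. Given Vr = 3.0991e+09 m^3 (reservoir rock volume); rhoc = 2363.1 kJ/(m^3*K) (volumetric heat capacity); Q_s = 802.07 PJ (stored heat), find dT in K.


dT = Q_s * 1e12 / (Vr * rhoc)
dT = 802.07 * 1e12 / (3.0991e+09 * 2363.1)
dT = 109.52 K


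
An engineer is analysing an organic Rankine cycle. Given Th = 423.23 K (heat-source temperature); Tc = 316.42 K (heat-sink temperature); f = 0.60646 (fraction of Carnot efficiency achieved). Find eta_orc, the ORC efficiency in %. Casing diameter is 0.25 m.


eta_orc = (1 - Tc/Th) * f * 100
eta_orc = (1 - 316.42/423.23) * 0.60646 * 100
eta_orc = 15.305 %


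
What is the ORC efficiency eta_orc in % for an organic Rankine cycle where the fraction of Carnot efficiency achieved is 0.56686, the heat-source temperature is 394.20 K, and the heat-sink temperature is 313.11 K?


eta_orc = (1 - Tc/Th) * f * 100
eta_orc = (1 - 313.11/394.20) * 0.56686 * 100
eta_orc = 11.661 %


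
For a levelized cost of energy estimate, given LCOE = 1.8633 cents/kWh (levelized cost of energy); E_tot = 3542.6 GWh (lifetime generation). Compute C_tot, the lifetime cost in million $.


C_tot = LCOE / 100 * E_tot
C_tot = 1.8633 / 100 * 3542.6
C_tot = 66.009 million $


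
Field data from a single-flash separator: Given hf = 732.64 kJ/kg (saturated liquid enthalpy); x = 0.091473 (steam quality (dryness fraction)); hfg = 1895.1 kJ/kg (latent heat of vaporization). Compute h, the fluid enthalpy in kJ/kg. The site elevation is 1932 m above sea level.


h = hf + x * hfg
h = 732.64 + 0.091473 * 1895.1
h = 905.99 kJ/kg


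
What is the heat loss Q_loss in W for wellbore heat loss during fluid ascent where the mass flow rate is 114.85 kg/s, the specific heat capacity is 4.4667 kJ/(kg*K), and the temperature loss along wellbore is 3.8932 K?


Q_loss = mdot * cp * dT
Q_loss = 114.85 * 4.4667 * 3.8932
Q_loss = 1997.214 kW
Convert: 1997.214 kW * 1000.0 = 1.9972e+06 W
Q_loss = 1.9972e+06 W


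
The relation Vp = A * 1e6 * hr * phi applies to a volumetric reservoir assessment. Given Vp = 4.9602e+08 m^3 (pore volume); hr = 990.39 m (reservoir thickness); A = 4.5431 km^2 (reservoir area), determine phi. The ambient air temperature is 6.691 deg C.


phi = Vp / (A * 1e6 * hr)
phi = 4.9602e+08 / (4.5431 * 1e6 * 990.39)
phi = 0.11024


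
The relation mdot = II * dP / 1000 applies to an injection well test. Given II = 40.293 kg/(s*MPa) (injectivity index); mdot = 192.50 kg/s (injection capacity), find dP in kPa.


dP = mdot * 1000 / II
dP = 192.50 * 1000 / 40.293
dP = 4777.5 kPa


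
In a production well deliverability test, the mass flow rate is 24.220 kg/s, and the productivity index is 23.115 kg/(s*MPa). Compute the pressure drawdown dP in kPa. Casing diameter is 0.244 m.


dP = mdot * 1000 / PI
dP = 24.220 * 1000 / 23.115
dP = 1047.8 kPa


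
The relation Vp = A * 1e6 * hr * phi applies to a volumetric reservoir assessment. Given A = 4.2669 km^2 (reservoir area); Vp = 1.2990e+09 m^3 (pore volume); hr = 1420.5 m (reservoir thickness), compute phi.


phi = Vp / (A * 1e6 * hr)
phi = 1.2990e+09 / (4.2669 * 1e6 * 1420.5)
phi = 0.21432


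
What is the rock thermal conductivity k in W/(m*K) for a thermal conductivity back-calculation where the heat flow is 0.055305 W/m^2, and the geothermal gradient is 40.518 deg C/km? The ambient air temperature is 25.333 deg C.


k = q / (grad / 1000)
k = 0.055305 / (40.518 / 1000)
k = 1.3649 W/(m*K)


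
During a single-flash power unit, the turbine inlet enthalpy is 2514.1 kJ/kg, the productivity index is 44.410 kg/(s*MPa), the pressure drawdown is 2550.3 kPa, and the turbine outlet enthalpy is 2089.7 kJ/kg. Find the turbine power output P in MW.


Step 1: mdot = PI * dP / 1000 = 44.41 * 2550.3 / 1000 = 113.2588 kg/s
Step 2: P = mdot*(h_in - h_out)/1000 = 113.2588*(2514.1 - 2089.7)/1000 = 48.067 MW
P = 48.067 MW


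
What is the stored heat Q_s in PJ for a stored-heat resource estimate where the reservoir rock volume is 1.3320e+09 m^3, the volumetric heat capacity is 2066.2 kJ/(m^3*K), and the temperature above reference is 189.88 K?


Q_s = Vr * rhoc * dT / 1e12
Q_s = 1.3320e+09 * 2066.2 * 189.88 / 1e12
Q_s = 522.58 PJ


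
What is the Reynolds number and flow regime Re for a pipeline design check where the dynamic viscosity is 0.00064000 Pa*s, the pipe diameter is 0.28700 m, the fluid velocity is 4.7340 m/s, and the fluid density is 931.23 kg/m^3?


Step 1: Re = rho*vel*D/mu = 931.23*4.734*0.287/0.00064 = 1.9769e+06
Step 2: Re = 1.9769e+06 > 4000, so flow is turbulent.
Re = 1.9769e+06 (turbulent)


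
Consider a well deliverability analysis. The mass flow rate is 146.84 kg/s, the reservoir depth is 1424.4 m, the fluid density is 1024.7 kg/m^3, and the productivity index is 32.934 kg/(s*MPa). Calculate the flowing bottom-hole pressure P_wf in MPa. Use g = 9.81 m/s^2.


Step 1: P_i = rho*g*h/1e6 = 1024.7*9.81*1424.4/1e6 = 14.31851 MPa
Step 2: P_wf = P_i - mdot/PI = 14.31851 - 146.84/32.934 = 9.8599 MPa
P_wf = 9.8599 MPa


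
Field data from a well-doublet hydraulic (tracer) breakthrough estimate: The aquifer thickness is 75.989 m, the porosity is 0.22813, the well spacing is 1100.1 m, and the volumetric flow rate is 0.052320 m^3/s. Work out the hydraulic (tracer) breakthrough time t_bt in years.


t_bt = pi * hr * phi * L^2 / (3 * Qv) / (365.25*86400)
t_bt = pi * 75.989 * 0.22813 * 1100.1^2 / (3 * 0.052320) / (365.25*86400)
t_bt = 13.306 years


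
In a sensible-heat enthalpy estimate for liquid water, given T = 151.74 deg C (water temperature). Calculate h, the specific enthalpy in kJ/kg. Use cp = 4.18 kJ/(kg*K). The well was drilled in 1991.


h = cp * T
h = 4.18 * 151.74
h = 634.27 kJ/kg


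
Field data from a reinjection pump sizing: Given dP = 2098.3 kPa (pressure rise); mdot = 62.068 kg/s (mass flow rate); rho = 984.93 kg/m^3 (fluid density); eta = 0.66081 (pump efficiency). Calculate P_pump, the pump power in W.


P_pump = mdot * dP / (rho * eta)
P_pump = 62.068 * 2098.3 / (984.93 * 0.66081)
P_pump = 200.1029 kW
Convert: 200.1029 kW * 1000.0 = 2.0010e+05 W
P_pump = 2.0010e+05 W


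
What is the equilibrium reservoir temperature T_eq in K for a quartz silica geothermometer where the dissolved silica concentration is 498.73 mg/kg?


T_eq = 1309 / (5.19 - log10(SiO2)) - 273.15
T_eq = 1309 / (5.19 - log10(498.73)) - 273.15
T_eq = 252.1025 deg C
Convert to K: 252.1025 + 273.15 = 525.25 K
T_eq = 525.25 K


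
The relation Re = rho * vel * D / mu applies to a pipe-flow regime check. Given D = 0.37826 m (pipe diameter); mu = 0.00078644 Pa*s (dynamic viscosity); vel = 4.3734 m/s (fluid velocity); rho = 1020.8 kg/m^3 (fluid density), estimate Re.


Re = rho * vel * D / mu
Re = 1020.8 * 4.3734 * 0.37826 / 0.00078644
Re = 2.1473e+06


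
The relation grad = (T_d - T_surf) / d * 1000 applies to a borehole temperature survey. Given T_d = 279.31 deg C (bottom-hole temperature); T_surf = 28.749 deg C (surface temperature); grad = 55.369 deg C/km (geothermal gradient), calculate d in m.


d = (T_d - T_surf) / grad * 1000
d = (279.31 - 28.749) / 55.369 * 1000
d = 4525.3 m


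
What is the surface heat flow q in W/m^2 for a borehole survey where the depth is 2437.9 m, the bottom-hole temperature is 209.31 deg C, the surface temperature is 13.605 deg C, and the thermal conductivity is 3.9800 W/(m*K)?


Step 1: grad = (T_d - T_surf)/d * 1000 = (209.31 - 13.605)/2437.9 * 1000 = 80.27606 deg C/km
Step 2: q = k * grad / 1000 = 3.98 * 80.27606 / 1000 = 0.31950 W/m^2
q = 0.31950 W/m^2


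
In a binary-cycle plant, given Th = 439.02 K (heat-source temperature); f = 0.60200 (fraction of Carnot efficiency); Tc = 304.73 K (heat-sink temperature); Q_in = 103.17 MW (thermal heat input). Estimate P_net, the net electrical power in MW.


Step 1: eta = (1 - Tc/Th)*f = (1 - 304.73/439.02)*0.602 = 0.1841433
Step 2: P_net = eta * Q_in = 0.1841433 * 103.17 = 18.998 MW
P_net = 18.998 MW


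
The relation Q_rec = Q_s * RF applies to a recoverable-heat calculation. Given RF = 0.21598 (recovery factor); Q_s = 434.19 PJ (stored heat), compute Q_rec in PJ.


Q_rec = Q_s * RF
Q_rec = 434.19 * 0.21598
Q_rec = 93.776 PJ


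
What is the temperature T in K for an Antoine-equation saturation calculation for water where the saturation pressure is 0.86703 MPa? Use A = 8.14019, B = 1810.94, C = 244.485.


T = B / (A - log10(P_sat * 760 / 0.101325)) - C
T = 1810.94 / (8.14019 - log10(0.86703 * 760 / 0.101325)) - 244.485
T = 174.0302 deg C
Convert to K: 174.0302 + 273.15 = 447.18 K
T = 447.18 K


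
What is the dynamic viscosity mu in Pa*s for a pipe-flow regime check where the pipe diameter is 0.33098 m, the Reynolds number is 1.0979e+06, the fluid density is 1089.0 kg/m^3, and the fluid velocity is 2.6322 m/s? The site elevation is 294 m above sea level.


mu = rho * vel * D / Re
mu = 1089.0 * 2.6322 * 0.33098 / 1.0979e+06
mu = 0.00086414 Pa*s


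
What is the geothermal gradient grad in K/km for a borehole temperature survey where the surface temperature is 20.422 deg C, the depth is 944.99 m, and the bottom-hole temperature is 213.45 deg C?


grad = (T_d - T_surf) / d * 1000
grad = (213.45 - 20.422) / 944.99 * 1000
grad = 204.2646 deg C/km
Convert: 204.2646 deg C/km * 1.0 = 204.26 K/km
grad = 204.26 K/km


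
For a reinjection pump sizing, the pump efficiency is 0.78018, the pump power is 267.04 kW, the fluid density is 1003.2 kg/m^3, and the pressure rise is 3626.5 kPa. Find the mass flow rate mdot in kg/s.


mdot = P_pump * rho * eta / dP
mdot = 267.04 * 1003.2 * 0.78018 / 3626.5
mdot = 57.633 kg/s


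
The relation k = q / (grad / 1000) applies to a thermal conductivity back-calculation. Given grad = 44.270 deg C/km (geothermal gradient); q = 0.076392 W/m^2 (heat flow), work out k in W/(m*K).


k = q / (grad / 1000)
k = 0.076392 / (44.270 / 1000)
k = 1.7256 W/(m*K)


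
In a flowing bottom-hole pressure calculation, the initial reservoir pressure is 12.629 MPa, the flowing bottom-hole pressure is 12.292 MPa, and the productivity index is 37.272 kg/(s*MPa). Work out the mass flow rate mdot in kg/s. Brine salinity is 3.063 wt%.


mdot = (P_i - P_wf) * PI
mdot = (12.629 - 12.292) * 37.272
mdot = 12.561 kg/s


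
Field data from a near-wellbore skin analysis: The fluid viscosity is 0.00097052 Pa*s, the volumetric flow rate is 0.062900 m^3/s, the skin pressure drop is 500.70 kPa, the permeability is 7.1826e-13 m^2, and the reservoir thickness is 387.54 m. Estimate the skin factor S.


S = dP_s * 1000 * 2*pi*k*hr / (q*mu)
S = 500.70 * 1000 * 2*pi*7.1826e-13*387.54 / (0.062900*0.00097052)
S = 14.345


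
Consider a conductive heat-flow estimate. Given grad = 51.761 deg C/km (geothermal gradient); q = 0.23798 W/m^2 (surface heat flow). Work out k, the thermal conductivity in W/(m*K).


k = q * 1000 / grad
k = 0.23798 * 1000 / 51.761
k = 4.5977 W/(m*K)


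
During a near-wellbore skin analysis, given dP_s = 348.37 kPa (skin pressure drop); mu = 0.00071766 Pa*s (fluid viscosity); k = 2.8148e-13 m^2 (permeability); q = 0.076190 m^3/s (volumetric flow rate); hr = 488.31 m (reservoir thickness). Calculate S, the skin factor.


S = dP_s * 1000 * 2*pi*k*hr / (q*mu)
S = 348.37 * 1000 * 2*pi*2.8148e-13*488.31 / (0.076190*0.00071766)
S = 5.5023


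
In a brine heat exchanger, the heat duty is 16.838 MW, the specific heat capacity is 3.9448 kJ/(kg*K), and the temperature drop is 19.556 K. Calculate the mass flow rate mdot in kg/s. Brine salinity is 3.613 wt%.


mdot = Q * 1000 / (cp * dT)
mdot = 16.838 * 1000 / (3.9448 * 19.556)
mdot = 218.27 kg/s


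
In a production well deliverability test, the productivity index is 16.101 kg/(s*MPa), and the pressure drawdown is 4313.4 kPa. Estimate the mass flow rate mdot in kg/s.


mdot = PI * dP / 1000
mdot = 16.101 * 4313.4 / 1000
mdot = 69.450 kg/s


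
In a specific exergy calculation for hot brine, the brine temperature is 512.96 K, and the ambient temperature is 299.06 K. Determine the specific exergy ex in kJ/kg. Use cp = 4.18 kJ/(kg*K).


ex = cp * ((T_b - T_0) - T_0 * ln(T_b/T_0))
ex = 4.18 * ((512.96 - 299.06) - 299.06 * ln(512.96/299.06))
ex = 219.62 kJ/kg


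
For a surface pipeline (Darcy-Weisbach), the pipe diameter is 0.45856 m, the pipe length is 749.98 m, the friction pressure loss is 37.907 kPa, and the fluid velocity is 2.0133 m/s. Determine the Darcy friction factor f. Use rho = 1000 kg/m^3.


f = dP*1000 / ((L/D)*(rho*vel^2/2))
f = 37.907*1000 / ((749.98/0.45856)*(1000*2.0133^2/2))
f = 0.011436


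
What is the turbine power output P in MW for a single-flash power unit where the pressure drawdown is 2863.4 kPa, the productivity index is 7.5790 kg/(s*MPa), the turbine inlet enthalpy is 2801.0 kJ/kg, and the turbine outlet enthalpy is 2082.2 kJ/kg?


Step 1: mdot = PI * dP / 1000 = 7.579 * 2863.4 / 1000 = 21.70171 kg/s
Step 2: P = mdot*(h_in - h_out)/1000 = 21.70171*(2801.0 - 2082.2)/1000 = 15.599 MW
P = 15.599 MW


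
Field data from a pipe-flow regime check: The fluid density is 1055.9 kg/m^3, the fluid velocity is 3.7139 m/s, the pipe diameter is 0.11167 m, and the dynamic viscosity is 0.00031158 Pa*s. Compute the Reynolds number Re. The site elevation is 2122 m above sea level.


Re = rho * vel * D / mu
Re = 1055.9 * 3.7139 * 0.11167 / 0.00031158
Re = 1.4055e+06


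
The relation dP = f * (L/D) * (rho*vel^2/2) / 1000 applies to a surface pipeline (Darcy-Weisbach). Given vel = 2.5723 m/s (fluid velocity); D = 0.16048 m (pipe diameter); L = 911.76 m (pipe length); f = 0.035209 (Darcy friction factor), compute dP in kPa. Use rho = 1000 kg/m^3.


dP = f * (L/D) * (rho*vel^2/2) / 1000
dP = 0.035209 * (911.76/0.16048) * (1000*2.5723^2/2) / 1000
dP = 661.80 kPa


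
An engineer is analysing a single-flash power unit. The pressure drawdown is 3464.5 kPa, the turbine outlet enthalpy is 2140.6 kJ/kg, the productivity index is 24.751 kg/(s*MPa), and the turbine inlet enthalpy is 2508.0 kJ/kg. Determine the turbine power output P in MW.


Step 1: mdot = PI * dP / 1000 = 24.751 * 3464.5 / 1000 = 85.74984 kg/s
Step 2: P = mdot*(h_in - h_out)/1000 = 85.74984*(2508.0 - 2140.6)/1000 = 31.504 MW
P = 31.504 MW


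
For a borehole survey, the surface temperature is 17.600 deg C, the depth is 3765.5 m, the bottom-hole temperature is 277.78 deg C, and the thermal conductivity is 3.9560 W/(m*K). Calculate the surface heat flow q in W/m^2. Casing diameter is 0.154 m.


Step 1: grad = (T_d - T_surf)/d * 1000 = (277.78 - 17.6)/3765.5 * 1000 = 69.09574 deg C/km
Step 2: q = k * grad / 1000 = 3.956 * 69.09574 / 1000 = 0.27334 W/m^2
q = 0.27334 W/m^2


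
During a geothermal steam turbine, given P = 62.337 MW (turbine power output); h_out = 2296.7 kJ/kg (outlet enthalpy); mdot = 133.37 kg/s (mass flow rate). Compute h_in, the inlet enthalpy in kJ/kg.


h_in = h_out + P * 1000 / mdot
h_in = 2296.7 + 62.337 * 1000 / 133.37
h_in = 2764.1 kJ/kg


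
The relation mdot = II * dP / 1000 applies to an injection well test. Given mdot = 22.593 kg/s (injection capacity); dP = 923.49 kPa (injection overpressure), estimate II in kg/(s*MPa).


II = mdot * 1000 / dP
II = 22.593 * 1000 / 923.49
II = 24.465 kg/(s*MPa)


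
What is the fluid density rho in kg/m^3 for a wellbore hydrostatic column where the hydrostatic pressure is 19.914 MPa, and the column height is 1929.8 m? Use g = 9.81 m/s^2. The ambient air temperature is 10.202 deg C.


rho = P * 1e6 / (g * h)
rho = 19.914 * 1e6 / (9.81 * 1929.8)
rho = 1051.9 kg/m^3


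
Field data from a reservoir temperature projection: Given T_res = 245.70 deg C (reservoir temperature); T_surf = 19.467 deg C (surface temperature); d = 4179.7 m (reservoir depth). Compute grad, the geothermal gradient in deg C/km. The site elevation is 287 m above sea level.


grad = (T_res - T_surf) / d * 1000
grad = (245.70 - 19.467) / 4179.7 * 1000
grad = 54.127 deg C/km


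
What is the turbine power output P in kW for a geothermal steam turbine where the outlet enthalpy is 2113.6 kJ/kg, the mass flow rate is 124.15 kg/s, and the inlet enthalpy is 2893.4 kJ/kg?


P = mdot * (h_in - h_out) / 1000
P = 124.15 * (2893.4 - 2113.6) / 1000
P = 96.81217 MW
Convert: 96.81217 MW * 1000.0 = 96812 kW
P = 96812 kW


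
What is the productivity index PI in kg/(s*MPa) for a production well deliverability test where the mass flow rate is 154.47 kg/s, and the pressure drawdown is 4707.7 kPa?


PI = mdot * 1000 / dP
PI = 154.47 * 1000 / 4707.7
PI = 32.812 kg/(s*MPa)


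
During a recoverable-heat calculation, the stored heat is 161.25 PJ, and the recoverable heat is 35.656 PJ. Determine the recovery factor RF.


RF = Q_rec / Q_s
RF = 35.656 / 161.25
RF = 0.22112


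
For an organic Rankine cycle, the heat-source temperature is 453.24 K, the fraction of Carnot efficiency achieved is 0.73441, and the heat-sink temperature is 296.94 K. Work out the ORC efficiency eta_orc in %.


eta_orc = (1 - Tc/Th) * f * 100
eta_orc = (1 - 296.94/453.24) * 0.73441 * 100
eta_orc = 25.326 %


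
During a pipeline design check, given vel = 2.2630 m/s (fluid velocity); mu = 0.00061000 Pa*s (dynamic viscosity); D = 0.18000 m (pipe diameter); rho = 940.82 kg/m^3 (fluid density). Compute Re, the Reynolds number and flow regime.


Step 1: Re = rho*vel*D/mu = 940.82*2.263*0.18/0.00061 = 6.2825e+05
Step 2: Re = 6.2825e+05 > 4000, so flow is turbulent.
Re = 6.2825e+05 (turbulent)


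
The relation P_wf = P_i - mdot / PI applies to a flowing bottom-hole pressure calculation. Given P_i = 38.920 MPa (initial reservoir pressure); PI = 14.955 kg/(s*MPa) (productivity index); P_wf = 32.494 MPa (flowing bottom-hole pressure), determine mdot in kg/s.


mdot = (P_i - P_wf) * PI
mdot = (38.920 - 32.494) * 14.955
mdot = 96.101 kg/s


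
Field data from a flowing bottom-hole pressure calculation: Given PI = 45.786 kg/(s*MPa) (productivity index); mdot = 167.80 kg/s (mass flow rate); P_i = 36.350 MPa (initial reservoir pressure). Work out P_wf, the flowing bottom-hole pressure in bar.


P_wf = P_i - mdot / PI
P_wf = 36.350 - 167.80 / 45.786
P_wf = 32.68512 MPa
Convert: 32.68512 MPa * 10.0 = 326.85 bar
P_wf = 326.85 bar


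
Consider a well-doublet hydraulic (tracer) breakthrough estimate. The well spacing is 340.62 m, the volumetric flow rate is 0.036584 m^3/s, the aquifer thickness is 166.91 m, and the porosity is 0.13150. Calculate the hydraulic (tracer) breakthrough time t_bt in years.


t_bt = pi * hr * phi * L^2 / (3 * Qv) / (365.25*86400)
t_bt = pi * 166.91 * 0.13150 * 340.62^2 / (3 * 0.036584) / (365.25*86400)
t_bt = 2.3098 years


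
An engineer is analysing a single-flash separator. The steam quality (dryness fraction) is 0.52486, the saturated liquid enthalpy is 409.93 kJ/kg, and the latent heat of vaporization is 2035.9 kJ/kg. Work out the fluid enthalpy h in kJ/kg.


h = hf + x * hfg
h = 409.93 + 0.52486 * 2035.9
h = 1478.5 kJ/kg


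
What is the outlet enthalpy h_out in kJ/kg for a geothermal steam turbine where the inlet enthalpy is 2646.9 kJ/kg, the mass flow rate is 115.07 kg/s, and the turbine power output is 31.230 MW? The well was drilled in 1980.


h_out = h_in - P * 1000 / mdot
h_out = 2646.9 - 31.230 * 1000 / 115.07
h_out = 2375.5 kJ/kg


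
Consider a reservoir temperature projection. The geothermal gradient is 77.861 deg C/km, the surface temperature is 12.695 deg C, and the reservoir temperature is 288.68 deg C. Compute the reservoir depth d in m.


d = (T_res - T_surf) / grad * 1000
d = (288.68 - 12.695) / 77.861 * 1000
d = 3544.6 m


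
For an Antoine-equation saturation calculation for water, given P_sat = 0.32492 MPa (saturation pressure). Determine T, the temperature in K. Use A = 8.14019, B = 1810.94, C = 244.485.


T = B / (A - log10(P_sat * 760 / 0.101325)) - C
T = 1810.94 / (8.14019 - log10(0.32492 * 760 / 0.101325)) - 244.485
T = 136.4995 deg C
Convert to K: 136.4995 + 273.15 = 409.65 K
T = 409.65 K


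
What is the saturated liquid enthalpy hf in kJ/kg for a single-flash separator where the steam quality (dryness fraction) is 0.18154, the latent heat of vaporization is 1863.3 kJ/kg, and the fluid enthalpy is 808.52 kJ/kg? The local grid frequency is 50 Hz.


hf = h - x * hfg
hf = 808.52 - 0.18154 * 1863.3
hf = 470.26 kJ/kg


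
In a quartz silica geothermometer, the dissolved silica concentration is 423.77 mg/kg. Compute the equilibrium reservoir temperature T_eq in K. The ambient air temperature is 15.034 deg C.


T_eq = 1309 / (5.19 - log10(SiO2)) - 273.15
T_eq = 1309 / (5.19 - log10(423.77)) - 273.15
T_eq = 237.6056 deg C
Convert to K: 237.6056 + 273.15 = 510.76 K
T_eq = 510.76 K


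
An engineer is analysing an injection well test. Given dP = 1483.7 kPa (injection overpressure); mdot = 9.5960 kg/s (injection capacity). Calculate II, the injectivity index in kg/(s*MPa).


II = mdot * 1000 / dP
II = 9.5960 * 1000 / 1483.7
II = 6.4676 kg/(s*MPa)


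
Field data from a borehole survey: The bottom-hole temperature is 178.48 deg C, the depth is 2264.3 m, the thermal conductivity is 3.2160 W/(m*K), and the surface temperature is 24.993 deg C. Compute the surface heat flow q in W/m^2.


Step 1: grad = (T_d - T_surf)/d * 1000 = (178.48 - 24.993)/2264.3 * 1000 = 67.78563 deg C/km
Step 2: q = k * grad / 1000 = 3.216 * 67.78563 / 1000 = 0.21800 W/m^2
q = 0.21800 W/m^2


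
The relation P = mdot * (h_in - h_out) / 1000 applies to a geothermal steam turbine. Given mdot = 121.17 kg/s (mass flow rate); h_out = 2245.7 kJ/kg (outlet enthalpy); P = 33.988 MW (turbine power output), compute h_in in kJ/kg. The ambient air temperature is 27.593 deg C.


h_in = h_out + P * 1000 / mdot
h_in = 2245.7 + 33.988 * 1000 / 121.17
h_in = 2526.2 kJ/kg


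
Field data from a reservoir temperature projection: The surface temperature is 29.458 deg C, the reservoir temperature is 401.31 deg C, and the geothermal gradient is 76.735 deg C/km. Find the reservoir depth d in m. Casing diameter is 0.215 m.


d = (T_res - T_surf) / grad * 1000
d = (401.31 - 29.458) / 76.735 * 1000
d = 4845.9 m


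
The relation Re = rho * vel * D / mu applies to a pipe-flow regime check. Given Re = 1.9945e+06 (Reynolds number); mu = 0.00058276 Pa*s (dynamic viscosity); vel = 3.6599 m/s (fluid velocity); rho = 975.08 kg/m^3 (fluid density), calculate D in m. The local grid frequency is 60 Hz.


D = Re * mu / (rho * vel)
D = 1.9945e+06 * 0.00058276 / (975.08 * 3.6599)
D = 0.32570 m


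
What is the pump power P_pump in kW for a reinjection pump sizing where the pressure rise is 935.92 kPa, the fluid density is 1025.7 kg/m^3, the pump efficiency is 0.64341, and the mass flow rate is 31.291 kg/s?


P_pump = mdot * dP / (rho * eta)
P_pump = 31.291 * 935.92 / (1025.7 * 0.64341)
P_pump = 44.376 kW


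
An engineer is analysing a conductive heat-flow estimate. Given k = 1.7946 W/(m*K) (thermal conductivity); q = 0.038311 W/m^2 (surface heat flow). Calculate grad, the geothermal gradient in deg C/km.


grad = q * 1000 / k
grad = 0.038311 * 1000 / 1.7946
grad = 21.348 deg C/km


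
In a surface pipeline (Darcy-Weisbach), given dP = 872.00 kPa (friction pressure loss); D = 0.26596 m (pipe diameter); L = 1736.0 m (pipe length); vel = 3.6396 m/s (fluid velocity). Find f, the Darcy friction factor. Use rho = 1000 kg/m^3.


f = dP*1000 / ((L/D)*(rho*vel^2/2))
f = 872.00*1000 / ((1736.0/0.26596)*(1000*3.6396^2/2))
f = 0.020170


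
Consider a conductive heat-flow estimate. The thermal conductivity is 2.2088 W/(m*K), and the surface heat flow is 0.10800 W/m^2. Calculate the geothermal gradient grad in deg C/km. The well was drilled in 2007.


grad = q * 1000 / k
grad = 0.10800 * 1000 / 2.2088
grad = 48.895 deg C/km


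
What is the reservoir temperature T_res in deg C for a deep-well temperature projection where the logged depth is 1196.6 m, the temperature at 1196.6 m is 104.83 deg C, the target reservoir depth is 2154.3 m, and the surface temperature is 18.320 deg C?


Step 1: grad = (T_d1 - T_surf)/d1 * 1000 = (104.83 - 18.32)/1196.6 * 1000 = 72.29651 deg C/km
Step 2: T_res = T_surf + grad*d2/1000 = 18.32 + 72.29651*2154.3/1000 = 174.07 deg C
T_res = 174.07 deg C


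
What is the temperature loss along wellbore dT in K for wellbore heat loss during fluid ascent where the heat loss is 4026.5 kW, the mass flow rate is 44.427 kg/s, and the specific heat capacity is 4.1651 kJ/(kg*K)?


dT = Q_loss / (mdot * cp)
dT = 4026.5 / (44.427 * 4.1651)
dT = 21.760 K
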